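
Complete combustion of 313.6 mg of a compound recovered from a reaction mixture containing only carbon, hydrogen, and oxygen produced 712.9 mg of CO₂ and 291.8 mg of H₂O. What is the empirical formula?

C3H6O

mol C = 0.7129 g CO₂ ÷ 44.009 g/mol = 0.016199 mol
mol H = 2 × 0.2918 g H₂O ÷ 18.015 g/mol = 0.032395 mol
mass O = 0.3136 − (0.19457 + 0.032654) = 0.086380 g → mol O = 0.086380 ÷ 15.999 = 0.0053991 mol
Divide by the smallest (0.0053991 mol): C 3.000, H 6.000, O 1.000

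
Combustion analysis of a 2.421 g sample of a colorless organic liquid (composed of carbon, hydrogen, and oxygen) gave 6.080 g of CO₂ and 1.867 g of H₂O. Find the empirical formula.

mol C = 6.080 g CO₂ ÷ 44.009 g/mol = 0.13815 mol
mol H = 2 × 1.867 g H₂O ÷ 18.015 g/mol = 0.20727 mol
mass O = 2.421 − (1.6594 + 0.20893) = 0.55271 g → mol O = 0.55271 ÷ 15.999 = 0.034546 mol
Divide by the smallest (0.034546 mol): C 3.999, H 6.000, O 1.000

C4H6O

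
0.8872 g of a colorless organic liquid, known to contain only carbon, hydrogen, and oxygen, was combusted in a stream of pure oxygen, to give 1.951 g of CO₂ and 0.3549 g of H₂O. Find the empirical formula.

C9H8O4

mol C = 1.951 g CO₂ ÷ 44.009 g/mol = 0.044332 mol
mol H = 2 × 0.3549 g H₂O ÷ 18.015 g/mol = 0.039400 mol
mass O = 0.8872 − (0.53247 + 0.039716) = 0.31501 g → mol O = 0.31501 ÷ 15.999 = 0.019690 mol
Divide by the smallest (0.019690 mol): C 2.252, H 2.001, O 1.000
Multiplying each by 4 gives whole numbers: C 9.01, H 8.00, O 4.00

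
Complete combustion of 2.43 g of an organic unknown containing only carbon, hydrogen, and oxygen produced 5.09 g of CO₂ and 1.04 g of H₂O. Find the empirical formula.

C2H2O

mol C = 5.09 g CO₂ ÷ 44.009 g/mol = 0.1157 mol
mol H = 2 × 1.04 g H₂O ÷ 18.015 g/mol = 0.1155 mol
mass O = 2.43 − (1.389 + 0.1164) = 0.9244 g → mol O = 0.9244 ÷ 15.999 = 0.05778 mol
Divide by the smallest (0.05778 mol): C 2.002, H 1.998, O 1.000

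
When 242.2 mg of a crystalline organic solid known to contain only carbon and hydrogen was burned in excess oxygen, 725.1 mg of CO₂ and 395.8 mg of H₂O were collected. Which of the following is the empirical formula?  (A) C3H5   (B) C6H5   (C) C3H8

(C) C3H8

mol C = 0.7251 g CO₂ ÷ 44.009 g/mol = 0.016476 mol
mol H = 2 × 0.3958 g H₂O ÷ 18.015 g/mol = 0.043941 mol
Divide by the smallest (0.016476 mol): C 1.000, H 2.667
Multiplying each by 3 gives whole numbers: C 3.00, H 8.00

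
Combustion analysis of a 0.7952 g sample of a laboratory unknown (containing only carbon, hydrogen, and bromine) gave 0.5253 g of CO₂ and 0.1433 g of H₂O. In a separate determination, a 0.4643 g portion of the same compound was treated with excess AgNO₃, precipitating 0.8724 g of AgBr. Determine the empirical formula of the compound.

mol C = 0.5253 g CO₂ ÷ 44.009 g/mol = 0.011936 mol
mol H = 2 × 0.1433 g H₂O ÷ 18.015 g/mol = 0.015909 mol
From the AgBr data: mol Br per gram of compound = (0.8724 ÷ 187.772) ÷ 0.4643 = 0.010007 mol/g, so in the 0.7952 g combustion sample mol Br = 0.0079572 mol
Divide by the smallest (0.0079572 mol): C 1.500, H 1.999, Br 1.000
Multiplying each by 2 gives whole numbers: C 3.00, H 4.00, Br 2.00

C3H4Br2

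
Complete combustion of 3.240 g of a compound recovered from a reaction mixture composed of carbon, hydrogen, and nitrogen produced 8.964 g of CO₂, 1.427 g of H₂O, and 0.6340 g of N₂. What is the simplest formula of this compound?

C9H7N2

mol C = 8.964 g CO₂ ÷ 44.009 g/mol = 0.20369 mol
mol H = 2 × 1.427 g H₂O ÷ 18.015 g/mol = 0.15842 mol
mol N = 2 × 0.6340 g N₂ ÷ 28.014 g/mol = 0.045263 mol
Divide by the smallest (0.045263 mol): C 4.500, H 3.500, N 1.000
Multiplying each by 2 gives whole numbers: C 9.00, H 7.00, N 2.00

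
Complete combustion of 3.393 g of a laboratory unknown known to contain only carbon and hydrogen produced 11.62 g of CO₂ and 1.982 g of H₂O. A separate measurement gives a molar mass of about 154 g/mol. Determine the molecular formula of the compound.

mol C = 11.62 g CO₂ ÷ 44.009 g/mol = 0.26404 mol
mol H = 2 × 1.982 g H₂O ÷ 18.015 g/mol = 0.22004 mol
Divide by the smallest (0.22004 mol): C 1.200, H 1.000
Multiplying each by 5 gives whole numbers: C 6.00, H 5.00
Empirical formula: C6H5
Empirical-formula mass = 77.11 g/mol; 154 ÷ 77.11 ≈ 2, so the molecular formula is C12H10.

C12H10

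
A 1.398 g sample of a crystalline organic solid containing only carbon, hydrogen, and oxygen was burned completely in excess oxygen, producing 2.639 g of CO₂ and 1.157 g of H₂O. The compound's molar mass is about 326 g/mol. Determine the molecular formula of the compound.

C14H30O8

mol C = 2.639 g CO₂ ÷ 44.009 g/mol = 0.059965 mol
mol H = 2 × 1.157 g H₂O ÷ 18.015 g/mol = 0.12845 mol
mass O = 1.398 − (0.72024 + 0.12948) = 0.54828 g → mol O = 0.54828 ÷ 15.999 = 0.034270 mol
Divide by the smallest (0.034270 mol): C 1.750, H 3.748, O 1.000
Multiplying each by 4 gives whole numbers: C 7.00, H 14.99, O 4.00
Empirical formula: C7H15O4
Empirical-formula mass = 163.19 g/mol; 326 ÷ 163.19 ≈ 2, so the molecular formula is C14H30O8.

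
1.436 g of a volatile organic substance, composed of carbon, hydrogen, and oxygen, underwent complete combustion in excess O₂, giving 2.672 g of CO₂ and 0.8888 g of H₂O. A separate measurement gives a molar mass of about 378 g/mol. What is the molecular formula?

mol C = 2.672 g CO₂ ÷ 44.009 g/mol = 0.060715 mol
mol H = 2 × 0.8888 g H₂O ÷ 18.015 g/mol = 0.098673 mol
mass O = 1.436 − (0.72925 + 0.099463) = 0.60729 g → mol O = 0.60729 ÷ 15.999 = 0.037958 mol
Divide by the smallest (0.037958 mol): C 1.600, H 2.600, O 1.000
Multiplying each by 5 gives whole numbers: C 8.00, H 13.00, O 5.00
Empirical formula: C8H13O5
Empirical-formula mass = 189.19 g/mol; 378 ÷ 189.19 ≈ 2, so the molecular formula is C16H26O10.

C16H26O10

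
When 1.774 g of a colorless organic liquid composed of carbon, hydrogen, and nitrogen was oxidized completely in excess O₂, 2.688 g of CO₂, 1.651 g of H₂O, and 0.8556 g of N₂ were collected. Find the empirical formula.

mol C = 2.688 g CO₂ ÷ 44.009 g/mol = 0.061078 mol
mol H = 2 × 1.651 g H₂O ÷ 18.015 g/mol = 0.18329 mol
mol N = 2 × 0.8556 g N₂ ÷ 28.014 g/mol = 0.061084 mol
Divide by the smallest (0.061078 mol): C 1.000, H 3.001, N 1.000

CH3N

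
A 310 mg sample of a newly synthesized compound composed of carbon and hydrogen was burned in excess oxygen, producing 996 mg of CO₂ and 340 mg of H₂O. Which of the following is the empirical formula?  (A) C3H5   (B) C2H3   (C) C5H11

(A) C3H5

mol C = 0.996 g CO₂ ÷ 44.009 g/mol = 0.02263 mol
mol H = 2 × 0.340 g H₂O ÷ 18.015 g/mol = 0.03775 mol
Divide by the smallest (0.02263 mol): C 1.000, H 1.668
Multiplying each by 3 gives whole numbers: C 3.00, H 5.00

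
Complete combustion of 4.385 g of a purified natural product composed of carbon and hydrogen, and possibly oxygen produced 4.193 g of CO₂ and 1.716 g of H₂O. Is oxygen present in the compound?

yes

mol C = 4.193 g CO₂ ÷ 44.009 g/mol = 0.095276 mol
mol H = 2 × 1.716 g H₂O ÷ 18.015 g/mol = 0.19051 mol
C and H account for only 1.3364 g of the 4.385 g sample; the remaining 3.0486 g must be oxygen.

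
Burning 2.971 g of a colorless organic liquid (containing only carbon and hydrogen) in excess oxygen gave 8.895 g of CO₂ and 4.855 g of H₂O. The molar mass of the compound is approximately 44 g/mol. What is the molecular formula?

mol C = 8.895 g CO₂ ÷ 44.009 g/mol = 0.20212 mol
mol H = 2 × 4.855 g H₂O ÷ 18.015 g/mol = 0.53900 mol
Divide by the smallest (0.20212 mol): C 1.000, H 2.667
Multiplying each by 3 gives whole numbers: C 3.00, H 8.00
Empirical formula: C3H8
Empirical-formula mass = 44.10 g/mol; 44 ÷ 44.10 ≈ 1, so the molecular formula is C3H8.

C3H8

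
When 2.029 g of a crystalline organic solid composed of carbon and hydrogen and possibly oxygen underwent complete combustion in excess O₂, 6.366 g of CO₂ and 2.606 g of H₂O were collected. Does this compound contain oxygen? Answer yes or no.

no

mol C = 6.366 g CO₂ ÷ 44.009 g/mol = 0.14465 mol
mol H = 2 × 2.606 g H₂O ÷ 18.015 g/mol = 0.28931 mol
C and H together account for 2.0290 g — essentially the entire 2.029 g sample — so the compound contains no oxygen.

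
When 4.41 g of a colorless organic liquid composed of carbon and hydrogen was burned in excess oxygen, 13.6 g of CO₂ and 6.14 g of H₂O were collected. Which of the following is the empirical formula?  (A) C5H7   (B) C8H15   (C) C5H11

mol C = 13.6 g CO₂ ÷ 44.009 g/mol = 0.3090 mol
mol H = 2 × 6.14 g H₂O ÷ 18.015 g/mol = 0.6817 mol
Divide by the smallest (0.3090 mol): C 1.000, H 2.206
Multiplying each by 5 gives whole numbers: C 5.00, H 11.03

(C) C5H11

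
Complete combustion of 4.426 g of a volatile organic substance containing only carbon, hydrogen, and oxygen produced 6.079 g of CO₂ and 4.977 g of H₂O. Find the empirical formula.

mol C = 6.079 g CO₂ ÷ 44.009 g/mol = 0.13813 mol
mol H = 2 × 4.977 g H₂O ÷ 18.015 g/mol = 0.55254 mol
mass O = 4.426 − (1.6591 + 0.55696) = 2.2100 g → mol O = 2.2100 ÷ 15.999 = 0.13813 mol
Divide by the smallest (0.13813 mol): C 1.000, H 4.000, O 1.000

CH4O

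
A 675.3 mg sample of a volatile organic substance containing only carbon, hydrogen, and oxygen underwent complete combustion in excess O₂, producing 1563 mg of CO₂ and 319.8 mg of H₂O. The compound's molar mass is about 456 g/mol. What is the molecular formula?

C24H24O9

mol C = 1.563 g CO₂ ÷ 44.009 g/mol = 0.035515 mol
mol H = 2 × 0.3198 g H₂O ÷ 18.015 g/mol = 0.035504 mol
mass O = 0.6753 − (0.42658 + 0.035788) = 0.21294 g → mol O = 0.21294 ÷ 15.999 = 0.013309 mol
Divide by the smallest (0.013309 mol): C 2.668, H 2.668, O 1.000
Multiplying each by 3 gives whole numbers: C 8.01, H 8.00, O 3.00
Empirical formula: C8H8O3
Empirical-formula mass = 152.15 g/mol; 456 ÷ 152.15 ≈ 3, so the molecular formula is C24H24O9.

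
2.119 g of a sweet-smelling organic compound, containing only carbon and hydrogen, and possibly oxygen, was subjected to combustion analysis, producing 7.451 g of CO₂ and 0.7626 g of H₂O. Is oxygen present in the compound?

no

mol C = 7.451 g CO₂ ÷ 44.009 g/mol = 0.16931 mol
mol H = 2 × 0.7626 g H₂O ÷ 18.015 g/mol = 0.084663 mol
C and H together account for 2.1189 g — essentially the entire 2.119 g sample — so the compound contains no oxygen.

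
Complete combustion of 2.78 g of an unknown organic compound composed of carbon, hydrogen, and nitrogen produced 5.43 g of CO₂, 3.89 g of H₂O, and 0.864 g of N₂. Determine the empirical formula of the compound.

mol C = 5.43 g CO₂ ÷ 44.009 g/mol = 0.1234 mol
mol H = 2 × 3.89 g H₂O ÷ 18.015 g/mol = 0.4319 mol
mol N = 2 × 0.864 g N₂ ÷ 28.014 g/mol = 0.06168 mol
Divide by the smallest (0.06168 mol): C 2.000, H 7.001, N 1.000

C2H7N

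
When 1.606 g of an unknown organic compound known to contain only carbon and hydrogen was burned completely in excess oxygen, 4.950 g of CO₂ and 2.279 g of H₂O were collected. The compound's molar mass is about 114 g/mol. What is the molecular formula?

C8H18

mol C = 4.950 g CO₂ ÷ 44.009 g/mol = 0.11248 mol
mol H = 2 × 2.279 g H₂O ÷ 18.015 g/mol = 0.25301 mol
Divide by the smallest (0.11248 mol): C 1.000, H 2.249
Multiplying each by 4 gives whole numbers: C 4.00, H 9.00
Empirical formula: C4H9
Empirical-formula mass = 57.12 g/mol; 114 ÷ 57.12 ≈ 2, so the molecular formula is C8H18.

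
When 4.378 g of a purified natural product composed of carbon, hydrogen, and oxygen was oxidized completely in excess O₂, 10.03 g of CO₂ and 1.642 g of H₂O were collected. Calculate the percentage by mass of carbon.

62.53%

mol C = 10.03 g CO₂ ÷ 44.009 g/mol = 0.22791 mol
mol H = 2 × 1.642 g H₂O ÷ 18.015 g/mol = 0.18229 mol
mass O = 4.378 − (2.7374 + 0.18375) = 1.4568 g → mol O = 1.4568 ÷ 15.999 = 0.091059 mol
mass % C = 2.7374 g ÷ 4.378 g × 100%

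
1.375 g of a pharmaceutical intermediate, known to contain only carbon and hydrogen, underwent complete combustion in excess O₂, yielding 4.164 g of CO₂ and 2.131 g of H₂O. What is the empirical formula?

mol C = 4.164 g CO₂ ÷ 44.009 g/mol = 0.094617 mol
mol H = 2 × 2.131 g H₂O ÷ 18.015 g/mol = 0.23658 mol
Divide by the smallest (0.094617 mol): C 1.000, H 2.500
Multiplying each by 2 gives whole numbers: C 2.00, H 5.00

C2H5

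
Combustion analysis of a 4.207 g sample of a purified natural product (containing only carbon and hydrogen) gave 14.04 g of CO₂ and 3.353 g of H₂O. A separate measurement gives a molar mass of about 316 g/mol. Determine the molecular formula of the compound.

C24H28

mol C = 14.04 g CO₂ ÷ 44.009 g/mol = 0.31903 mol
mol H = 2 × 3.353 g H₂O ÷ 18.015 g/mol = 0.37225 mol
Divide by the smallest (0.31903 mol): C 1.000, H 1.167
Multiplying each by 6 gives whole numbers: C 6.00, H 7.00
Empirical formula: C6H7
Empirical-formula mass = 79.12 g/mol; 316 ÷ 79.12 ≈ 4, so the molecular formula is C24H28.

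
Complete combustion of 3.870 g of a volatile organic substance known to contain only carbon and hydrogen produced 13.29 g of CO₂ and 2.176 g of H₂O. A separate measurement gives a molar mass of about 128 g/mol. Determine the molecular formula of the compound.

C10H8

mol C = 13.29 g CO₂ ÷ 44.009 g/mol = 0.30198 mol
mol H = 2 × 2.176 g H₂O ÷ 18.015 g/mol = 0.24158 mol
Divide by the smallest (0.24158 mol): C 1.250, H 1.000
Multiplying each by 4 gives whole numbers: C 5.00, H 4.00
Empirical formula: C5H4
Empirical-formula mass = 64.09 g/mol; 128 ÷ 64.09 ≈ 2, so the molecular formula is C10H8.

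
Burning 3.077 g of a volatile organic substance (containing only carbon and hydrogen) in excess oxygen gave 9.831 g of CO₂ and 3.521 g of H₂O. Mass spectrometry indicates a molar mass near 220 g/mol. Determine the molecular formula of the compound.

mol C = 9.831 g CO₂ ÷ 44.009 g/mol = 0.22339 mol
mol H = 2 × 3.521 g H₂O ÷ 18.015 g/mol = 0.39090 mol
Divide by the smallest (0.22339 mol): C 1.000, H 1.750
Multiplying each by 4 gives whole numbers: C 4.00, H 7.00
Empirical formula: C4H7
Empirical-formula mass = 55.10 g/mol; 220 ÷ 55.10 ≈ 4, so the molecular formula is C16H28.

C16H28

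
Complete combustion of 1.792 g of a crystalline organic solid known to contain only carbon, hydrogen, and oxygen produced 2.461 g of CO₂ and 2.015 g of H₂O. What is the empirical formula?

CH4O

mol C = 2.461 g CO₂ ÷ 44.009 g/mol = 0.055920 mol
mol H = 2 × 2.015 g H₂O ÷ 18.015 g/mol = 0.22370 mol
mass O = 1.792 − (0.67166 + 0.22549) = 0.89485 g → mol O = 0.89485 ÷ 15.999 = 0.055932 mol
Divide by the smallest (0.055920 mol): C 1.000, H 4.000, O 1.000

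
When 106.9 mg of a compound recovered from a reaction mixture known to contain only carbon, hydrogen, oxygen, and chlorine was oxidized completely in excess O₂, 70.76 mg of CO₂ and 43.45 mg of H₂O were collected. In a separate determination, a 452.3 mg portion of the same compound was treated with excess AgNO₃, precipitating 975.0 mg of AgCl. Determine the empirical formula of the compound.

CH3ClO

mol C = 0.07076 g CO₂ ÷ 44.009 g/mol = 0.0016079 mol
mol H = 2 × 0.04345 g H₂O ÷ 18.015 g/mol = 0.0048238 mol
From the AgCl data: mol Cl per gram of compound = (0.9750 ÷ 143.318) ÷ 0.4523 = 0.015041 mol/g, so in the 0.1069 g combustion sample mol Cl = 0.0016079 mol
mass O = 0.1069 − (0.019312 + 0.0048623 + 0.057000) = 0.025726 g → mol O = 0.025726 ÷ 15.999 = 0.0016080 mol
Divide by the smallest (0.0016079 mol): C 1.000, H 3.000, Cl 1.000, O 1.000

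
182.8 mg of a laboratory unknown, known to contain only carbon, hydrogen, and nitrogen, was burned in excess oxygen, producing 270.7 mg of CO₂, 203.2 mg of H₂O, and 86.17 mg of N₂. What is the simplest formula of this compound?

mol C = 0.2707 g CO₂ ÷ 44.009 g/mol = 0.0061510 mol
mol H = 2 × 0.2032 g H₂O ÷ 18.015 g/mol = 0.022559 mol
mol N = 2 × 0.08617 g N₂ ÷ 28.014 g/mol = 0.0061519 mol
Divide by the smallest (0.0061510 mol): C 1.000, H 3.668, N 1.000
Multiplying each by 3 gives whole numbers: C 3.00, H 11.00, N 3.00

C3H11N3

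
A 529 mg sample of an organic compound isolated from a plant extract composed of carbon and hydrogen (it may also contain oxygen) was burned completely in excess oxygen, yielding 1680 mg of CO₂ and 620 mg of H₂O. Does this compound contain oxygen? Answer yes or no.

no

mol C = 1.68 g CO₂ ÷ 44.009 g/mol = 0.03817 mol
mol H = 2 × 0.620 g H₂O ÷ 18.015 g/mol = 0.06883 mol
C and H together account for 0.5279 g — essentially the entire 0.529 g sample — so the compound contains no oxygen.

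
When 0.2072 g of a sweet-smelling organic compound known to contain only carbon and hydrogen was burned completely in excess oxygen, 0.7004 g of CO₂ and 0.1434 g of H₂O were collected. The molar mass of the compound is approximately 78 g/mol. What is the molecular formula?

C6H6

mol C = 0.7004 g CO₂ ÷ 44.009 g/mol = 0.015915 mol
mol H = 2 × 0.1434 g H₂O ÷ 18.015 g/mol = 0.015920 mol
Divide by the smallest (0.015915 mol): C 1.000, H 1.000
Empirical formula: CH
Empirical-formula mass = 13.02 g/mol; 78 ÷ 13.02 ≈ 6, so the molecular formula is C6H6.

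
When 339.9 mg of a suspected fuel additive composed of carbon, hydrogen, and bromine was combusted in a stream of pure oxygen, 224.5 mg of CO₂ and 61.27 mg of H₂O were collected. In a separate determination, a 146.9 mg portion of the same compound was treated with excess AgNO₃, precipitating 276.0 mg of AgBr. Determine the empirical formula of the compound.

C3H4Br2

mol C = 0.2245 g CO₂ ÷ 44.009 g/mol = 0.0051012 mol
mol H = 2 × 0.06127 g H₂O ÷ 18.015 g/mol = 0.0068021 mol
From the AgBr data: mol Br per gram of compound = (0.2760 ÷ 187.772) ÷ 0.1469 = 0.010006 mol/g, so in the 0.3399 g combustion sample mol Br = 0.0034010 mol
Divide by the smallest (0.0034010 mol): C 1.500, H 2.000, Br 1.000
Multiplying each by 2 gives whole numbers: C 3.00, H 4.00, Br 2.00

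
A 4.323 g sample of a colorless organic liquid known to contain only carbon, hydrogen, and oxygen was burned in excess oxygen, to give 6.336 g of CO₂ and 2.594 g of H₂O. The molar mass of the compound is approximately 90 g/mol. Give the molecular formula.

mol C = 6.336 g CO₂ ÷ 44.009 g/mol = 0.14397 mol
mol H = 2 × 2.594 g H₂O ÷ 18.015 g/mol = 0.28798 mol
mass O = 4.323 − (1.7292 + 0.29029) = 2.3035 g → mol O = 2.3035 ÷ 15.999 = 0.14398 mol
Divide by the smallest (0.14397 mol): C 1.000, H 2.000, O 1.000
Empirical formula: CH2O
Empirical-formula mass = 30.03 g/mol; 90 ÷ 30.03 ≈ 3, so the molecular formula is C3H6O3.

C3H6O3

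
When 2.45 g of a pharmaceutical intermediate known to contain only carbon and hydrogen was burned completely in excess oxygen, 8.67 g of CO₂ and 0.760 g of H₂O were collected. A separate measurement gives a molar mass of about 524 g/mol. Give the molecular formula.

C42H18

mol C = 8.67 g CO₂ ÷ 44.009 g/mol = 0.1970 mol
mol H = 2 × 0.760 g H₂O ÷ 18.015 g/mol = 0.08437 mol
Divide by the smallest (0.08437 mol): C 2.335, H 1.000
Multiplying each by 3 gives whole numbers: C 7.00, H 3.00
Empirical formula: C7H3
Empirical-formula mass = 87.10 g/mol; 524 ÷ 87.10 ≈ 6, so the molecular formula is C42H18.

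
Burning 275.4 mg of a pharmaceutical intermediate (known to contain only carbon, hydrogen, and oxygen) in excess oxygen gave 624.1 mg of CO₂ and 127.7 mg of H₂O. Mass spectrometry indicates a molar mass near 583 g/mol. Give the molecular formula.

mol C = 0.6241 g CO₂ ÷ 44.009 g/mol = 0.014181 mol
mol H = 2 × 0.1277 g H₂O ÷ 18.015 g/mol = 0.014177 mol
mass O = 0.2754 − (0.17033 + 0.014290) = 0.090779 g → mol O = 0.090779 ÷ 15.999 = 0.0056741 mol
Divide by the smallest (0.0056741 mol): C 2.499, H 2.499, O 1.000
Multiplying each by 2 gives whole numbers: C 5.00, H 5.00, O 2.00
Empirical formula: C5H5O2
Empirical-formula mass = 97.09 g/mol; 583 ÷ 97.09 ≈ 6, so the molecular formula is C30H30O12.

C30H30O12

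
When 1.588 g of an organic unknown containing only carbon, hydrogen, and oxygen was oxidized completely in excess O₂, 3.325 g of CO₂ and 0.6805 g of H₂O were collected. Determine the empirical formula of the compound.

C2H2O

mol C = 3.325 g CO₂ ÷ 44.009 g/mol = 0.075553 mol
mol H = 2 × 0.6805 g H₂O ÷ 18.015 g/mol = 0.075548 mol
mass O = 1.588 − (0.90746 + 0.076153) = 0.60438 g → mol O = 0.60438 ÷ 15.999 = 0.037776 mol
Divide by the smallest (0.037776 mol): C 2.000, H 2.000, O 1.000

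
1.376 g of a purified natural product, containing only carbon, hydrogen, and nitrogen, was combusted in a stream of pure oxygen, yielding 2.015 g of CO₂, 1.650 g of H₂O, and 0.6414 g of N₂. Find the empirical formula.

mol C = 2.015 g CO₂ ÷ 44.009 g/mol = 0.045786 mol
mol H = 2 × 1.650 g H₂O ÷ 18.015 g/mol = 0.18318 mol
mol N = 2 × 0.6414 g N₂ ÷ 28.014 g/mol = 0.045791 mol
Divide by the smallest (0.045786 mol): C 1.000, H 4.001, N 1.000

CH4N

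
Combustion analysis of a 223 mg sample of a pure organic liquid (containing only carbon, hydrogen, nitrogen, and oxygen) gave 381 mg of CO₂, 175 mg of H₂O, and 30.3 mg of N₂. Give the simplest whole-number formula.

mol C = 0.381 g CO₂ ÷ 44.009 g/mol = 0.008657 mol
mol H = 2 × 0.175 g H₂O ÷ 18.015 g/mol = 0.01943 mol
mol N = 2 × 0.0303 g N₂ ÷ 28.014 g/mol = 0.002163 mol
mass O = 0.223 − (0.1040 + 0.01958 + 0.03030) = 0.06913 g → mol O = 0.06913 ÷ 15.999 = 0.004321 mol
Divide by the smallest (0.002163 mol): C 4.002, H 8.981, N 1.000, O 1.998

C4H9NO2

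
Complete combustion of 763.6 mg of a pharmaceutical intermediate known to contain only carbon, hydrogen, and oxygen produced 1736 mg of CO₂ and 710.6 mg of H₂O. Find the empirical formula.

mol C = 1.736 g CO₂ ÷ 44.009 g/mol = 0.039446 mol
mol H = 2 × 0.7106 g H₂O ÷ 18.015 g/mol = 0.078890 mol
mass O = 0.7636 − (0.47379 + 0.079521) = 0.21029 g → mol O = 0.21029 ÷ 15.999 = 0.013144 mol
Divide by the smallest (0.013144 mol): C 3.001, H 6.002, O 1.000

C3H6O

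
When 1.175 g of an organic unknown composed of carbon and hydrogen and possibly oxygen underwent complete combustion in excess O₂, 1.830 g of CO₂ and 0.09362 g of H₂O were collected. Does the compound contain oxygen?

yes

mol C = 1.830 g CO₂ ÷ 44.009 g/mol = 0.041582 mol
mol H = 2 × 0.09362 g H₂O ÷ 18.015 g/mol = 0.010394 mol
C and H account for only 0.50992 g of the 1.175 g sample; the remaining 0.66508 g must be oxygen.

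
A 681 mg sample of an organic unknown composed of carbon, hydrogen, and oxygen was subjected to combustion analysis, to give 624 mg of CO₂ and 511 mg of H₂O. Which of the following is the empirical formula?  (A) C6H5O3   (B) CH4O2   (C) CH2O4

(B) CH4O2

mol C = 0.624 g CO₂ ÷ 44.009 g/mol = 0.01418 mol
mol H = 2 × 0.511 g H₂O ÷ 18.015 g/mol = 0.05673 mol
mass O = 0.681 − (0.1703 + 0.05718) = 0.4535 g → mol O = 0.4535 ÷ 15.999 = 0.02835 mol
Divide by the smallest (0.01418 mol): C 1.000, H 4.001, O 1.999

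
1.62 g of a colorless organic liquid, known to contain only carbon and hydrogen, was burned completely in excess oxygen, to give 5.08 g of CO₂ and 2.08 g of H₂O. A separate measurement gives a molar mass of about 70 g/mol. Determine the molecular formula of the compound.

mol C = 5.08 g CO₂ ÷ 44.009 g/mol = 0.1154 mol
mol H = 2 × 2.08 g H₂O ÷ 18.015 g/mol = 0.2309 mol
Divide by the smallest (0.1154 mol): C 1.000, H 2.000
Empirical formula: CH2
Empirical-formula mass = 14.03 g/mol; 70 ÷ 14.03 ≈ 5, so the molecular formula is C5H10.

C5H10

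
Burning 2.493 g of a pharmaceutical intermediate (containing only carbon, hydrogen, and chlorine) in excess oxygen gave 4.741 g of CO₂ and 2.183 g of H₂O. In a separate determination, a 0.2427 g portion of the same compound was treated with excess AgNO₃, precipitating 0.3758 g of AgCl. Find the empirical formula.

mol C = 4.741 g CO₂ ÷ 44.009 g/mol = 0.10773 mol
mol H = 2 × 2.183 g H₂O ÷ 18.015 g/mol = 0.24235 mol
From the AgCl data: mol Cl per gram of compound = (0.3758 ÷ 143.318) ÷ 0.2427 = 0.010804 mol/g, so in the 2.493 g combustion sample mol Cl = 0.026934 mol
Divide by the smallest (0.026934 mol): C 4.000, H 8.998, Cl 1.000

C4H9Cl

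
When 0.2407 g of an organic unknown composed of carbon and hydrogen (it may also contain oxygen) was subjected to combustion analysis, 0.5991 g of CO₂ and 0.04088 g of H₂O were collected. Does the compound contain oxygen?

yes

mol C = 0.5991 g CO₂ ÷ 44.009 g/mol = 0.013613 mol
mol H = 2 × 0.04088 g H₂O ÷ 18.015 g/mol = 0.0045384 mol
C and H account for only 0.16808 g of the 0.2407 g sample; the remaining 0.072618 g must be oxygen.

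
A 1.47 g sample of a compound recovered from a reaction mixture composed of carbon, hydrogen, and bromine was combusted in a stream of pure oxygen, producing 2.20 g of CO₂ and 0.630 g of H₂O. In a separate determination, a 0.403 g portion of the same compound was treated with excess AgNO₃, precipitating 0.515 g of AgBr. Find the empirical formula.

C5H7Br

mol C = 2.20 g CO₂ ÷ 44.009 g/mol = 0.04999 mol
mol H = 2 × 0.630 g H₂O ÷ 18.015 g/mol = 0.06994 mol
From the AgBr data: mol Br per gram of compound = (0.515 ÷ 187.772) ÷ 0.403 = 0.006806 mol/g, so in the 1.47 g combustion sample mol Br = 0.01000 mol
Divide by the smallest (0.01000 mol): C 4.997, H 6.991, Br 1.000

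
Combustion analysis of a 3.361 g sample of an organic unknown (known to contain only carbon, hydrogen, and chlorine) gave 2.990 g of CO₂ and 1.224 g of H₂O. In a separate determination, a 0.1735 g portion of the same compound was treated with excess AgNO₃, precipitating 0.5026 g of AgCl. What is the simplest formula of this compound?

mol C = 2.990 g CO₂ ÷ 44.009 g/mol = 0.067941 mol
mol H = 2 × 1.224 g H₂O ÷ 18.015 g/mol = 0.13589 mol
From the AgCl data: mol Cl per gram of compound = (0.5026 ÷ 143.318) ÷ 0.1735 = 0.020213 mol/g, so in the 3.361 g combustion sample mol Cl = 0.067935 mol
Divide by the smallest (0.067935 mol): C 1.000, H 2.000, Cl 1.000

CH2Cl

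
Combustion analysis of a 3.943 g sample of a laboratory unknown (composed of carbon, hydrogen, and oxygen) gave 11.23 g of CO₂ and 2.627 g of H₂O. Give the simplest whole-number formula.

mol C = 11.23 g CO₂ ÷ 44.009 g/mol = 0.25518 mol
mol H = 2 × 2.627 g H₂O ÷ 18.015 g/mol = 0.29165 mol
mass O = 3.943 − (3.0649 + 0.29398) = 0.58411 g → mol O = 0.58411 ÷ 15.999 = 0.036509 mol
Divide by the smallest (0.036509 mol): C 6.989, H 7.988, O 1.000

C7H8O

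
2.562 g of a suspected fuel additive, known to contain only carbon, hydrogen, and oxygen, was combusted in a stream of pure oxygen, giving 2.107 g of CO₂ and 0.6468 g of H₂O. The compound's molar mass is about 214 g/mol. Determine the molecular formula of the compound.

C4H6O10

mol C = 2.107 g CO₂ ÷ 44.009 g/mol = 0.047877 mol
mol H = 2 × 0.6468 g H₂O ÷ 18.015 g/mol = 0.071807 mol
mass O = 2.562 − (0.57505 + 0.072381) = 1.9146 g → mol O = 1.9146 ÷ 15.999 = 0.11967 mol
Divide by the smallest (0.047877 mol): C 1.000, H 1.500, O 2.500
Multiplying each by 2 gives whole numbers: C 2.00, H 3.00, O 5.00
Empirical formula: C2H3O5
Empirical-formula mass = 107.04 g/mol; 214 ÷ 107.04 ≈ 2, so the molecular formula is C4H6O10.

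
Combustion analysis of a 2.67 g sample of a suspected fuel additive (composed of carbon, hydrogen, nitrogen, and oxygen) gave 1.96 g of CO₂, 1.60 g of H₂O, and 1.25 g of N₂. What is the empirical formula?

CH4N2O

mol C = 1.96 g CO₂ ÷ 44.009 g/mol = 0.04454 mol
mol H = 2 × 1.60 g H₂O ÷ 18.015 g/mol = 0.1776 mol
mol N = 2 × 1.25 g N₂ ÷ 28.014 g/mol = 0.08924 mol
mass O = 2.67 − (0.5349 + 0.1791 + 1.250) = 0.7060 g → mol O = 0.7060 ÷ 15.999 = 0.04413 mol
Divide by the smallest (0.04413 mol): C 1.009, H 4.025, N 2.022, O 1.000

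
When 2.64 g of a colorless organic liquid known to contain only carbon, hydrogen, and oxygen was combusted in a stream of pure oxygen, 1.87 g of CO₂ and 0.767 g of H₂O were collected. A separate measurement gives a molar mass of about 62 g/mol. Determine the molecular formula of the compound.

mol C = 1.87 g CO₂ ÷ 44.009 g/mol = 0.04249 mol
mol H = 2 × 0.767 g H₂O ÷ 18.015 g/mol = 0.08515 mol
mass O = 2.64 − (0.5104 + 0.08583) = 2.044 g → mol O = 2.044 ÷ 15.999 = 0.1277 mol
Divide by the smallest (0.04249 mol): C 1.000, H 2.004, O 3.006
Empirical formula: CH2O3
Empirical-formula mass = 62.02 g/mol; 62 ÷ 62.02 ≈ 1, so the molecular formula is CH2O3.

CH2O3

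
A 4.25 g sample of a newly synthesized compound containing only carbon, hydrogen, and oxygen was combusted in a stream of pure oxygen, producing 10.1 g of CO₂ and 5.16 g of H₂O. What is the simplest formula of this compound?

mol C = 10.1 g CO₂ ÷ 44.009 g/mol = 0.2295 mol
mol H = 2 × 5.16 g H₂O ÷ 18.015 g/mol = 0.5729 mol
mass O = 4.25 − (2.757 + 0.5774) = 0.9161 g → mol O = 0.9161 ÷ 15.999 = 0.05726 mol
Divide by the smallest (0.05726 mol): C 4.008, H 10.005, O 1.000

C4H10O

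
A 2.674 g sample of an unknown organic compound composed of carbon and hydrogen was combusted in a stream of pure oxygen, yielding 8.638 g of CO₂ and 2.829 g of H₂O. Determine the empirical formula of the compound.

C5H8

mol C = 8.638 g CO₂ ÷ 44.009 g/mol = 0.19628 mol
mol H = 2 × 2.829 g H₂O ÷ 18.015 g/mol = 0.31407 mol
Divide by the smallest (0.19628 mol): C 1.000, H 1.600
Multiplying each by 5 gives whole numbers: C 5.00, H 8.00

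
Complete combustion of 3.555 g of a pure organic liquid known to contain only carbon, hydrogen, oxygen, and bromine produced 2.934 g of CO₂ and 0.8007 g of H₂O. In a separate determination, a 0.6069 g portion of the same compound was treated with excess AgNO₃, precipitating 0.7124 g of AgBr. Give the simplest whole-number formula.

mol C = 2.934 g CO₂ ÷ 44.009 g/mol = 0.066668 mol
mol H = 2 × 0.8007 g H₂O ÷ 18.015 g/mol = 0.088893 mol
From the AgBr data: mol Br per gram of compound = (0.7124 ÷ 187.772) ÷ 0.6069 = 0.0062514 mol/g, so in the 3.555 g combustion sample mol Br = 0.022224 mol
mass O = 3.555 − (0.80075 + 0.089604 + 1.7758) = 0.88889 g → mol O = 0.88889 ÷ 15.999 = 0.055559 mol
Divide by the smallest (0.022224 mol): C 3.000, H 4.000, Br 1.000, O 2.500
Multiplying each by 2 gives whole numbers: C 6.00, H 8.00, Br 2.00, O 5.00

C6H8Br2O5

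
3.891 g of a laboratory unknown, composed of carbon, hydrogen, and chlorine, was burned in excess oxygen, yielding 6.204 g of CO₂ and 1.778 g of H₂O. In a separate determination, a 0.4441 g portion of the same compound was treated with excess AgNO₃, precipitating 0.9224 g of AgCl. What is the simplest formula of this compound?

mol C = 6.204 g CO₂ ÷ 44.009 g/mol = 0.14097 mol
mol H = 2 × 1.778 g H₂O ÷ 18.015 g/mol = 0.19739 mol
From the AgCl data: mol Cl per gram of compound = (0.9224 ÷ 143.318) ÷ 0.4441 = 0.014492 mol/g, so in the 3.891 g combustion sample mol Cl = 0.056390 mol
Divide by the smallest (0.056390 mol): C 2.500, H 3.500, Cl 1.000
Multiplying each by 2 gives whole numbers: C 5.00, H 7.00, Cl 2.00

C5H7Cl2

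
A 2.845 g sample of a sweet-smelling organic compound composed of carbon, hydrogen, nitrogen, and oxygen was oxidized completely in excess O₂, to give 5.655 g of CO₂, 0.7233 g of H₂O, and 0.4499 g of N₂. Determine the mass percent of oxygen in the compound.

27.09%

mol C = 5.655 g CO₂ ÷ 44.009 g/mol = 0.12850 mol
mol H = 2 × 0.7233 g H₂O ÷ 18.015 g/mol = 0.080300 mol
mol N = 2 × 0.4499 g N₂ ÷ 28.014 g/mol = 0.032120 mol
mass O = 2.845 − (1.5434 + 0.080942 + 0.44990) = 0.77079 g → mol O = 0.77079 ÷ 15.999 = 0.048177 mol
mass % O = 0.77079 g ÷ 2.845 g × 100%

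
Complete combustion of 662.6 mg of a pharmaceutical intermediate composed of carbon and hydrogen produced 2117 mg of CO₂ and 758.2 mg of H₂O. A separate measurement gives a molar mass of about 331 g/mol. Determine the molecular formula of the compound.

C24H42

mol C = 2.117 g CO₂ ÷ 44.009 g/mol = 0.048104 mol
mol H = 2 × 0.7582 g H₂O ÷ 18.015 g/mol = 0.084174 mol
Divide by the smallest (0.048104 mol): C 1.000, H 1.750
Multiplying each by 4 gives whole numbers: C 4.00, H 7.00
Empirical formula: C4H7
Empirical-formula mass = 55.10 g/mol; 331 ÷ 55.10 ≈ 6, so the molecular formula is C24H42.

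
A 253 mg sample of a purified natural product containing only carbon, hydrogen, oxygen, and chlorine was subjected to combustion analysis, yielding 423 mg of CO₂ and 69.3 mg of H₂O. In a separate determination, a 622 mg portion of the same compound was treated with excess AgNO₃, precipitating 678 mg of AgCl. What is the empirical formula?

mol C = 0.423 g CO₂ ÷ 44.009 g/mol = 0.009612 mol
mol H = 2 × 0.0693 g H₂O ÷ 18.015 g/mol = 0.007694 mol
From the AgCl data: mol Cl per gram of compound = (0.678 ÷ 143.318) ÷ 0.622 = 0.007606 mol/g, so in the 0.253 g combustion sample mol Cl = 0.001924 mol
mass O = 0.253 − (0.1154 + 0.007755 + 0.06821) = 0.06158 g → mol O = 0.06158 ÷ 15.999 = 0.003849 mol
Divide by the smallest (0.001924 mol): C 4.995, H 3.998, Cl 1.000, O 2.000

C5H4ClO2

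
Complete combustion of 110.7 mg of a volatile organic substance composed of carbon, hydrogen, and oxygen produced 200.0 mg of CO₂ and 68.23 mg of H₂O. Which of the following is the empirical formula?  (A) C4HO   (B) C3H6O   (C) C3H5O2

(C) C3H5O2

mol C = 0.2000 g CO₂ ÷ 44.009 g/mol = 0.0045445 mol
mol H = 2 × 0.06823 g H₂O ÷ 18.015 g/mol = 0.0075748 mol
mass O = 0.1107 − (0.054584 + 0.0076354) = 0.048480 g → mol O = 0.048480 ÷ 15.999 = 0.0030302 mol
Divide by the smallest (0.0030302 mol): C 1.500, H 2.500, O 1.000
Multiplying each by 2 gives whole numbers: C 3.00, H 5.00, O 2.00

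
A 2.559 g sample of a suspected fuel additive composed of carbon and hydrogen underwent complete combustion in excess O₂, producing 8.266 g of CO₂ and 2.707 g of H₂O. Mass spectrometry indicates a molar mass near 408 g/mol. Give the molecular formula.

C30H48

mol C = 8.266 g CO₂ ÷ 44.009 g/mol = 0.18783 mol
mol H = 2 × 2.707 g H₂O ÷ 18.015 g/mol = 0.30053 mol
Divide by the smallest (0.18783 mol): C 1.000, H 1.600
Multiplying each by 5 gives whole numbers: C 5.00, H 8.00
Empirical formula: C5H8
Empirical-formula mass = 68.12 g/mol; 408 ÷ 68.12 ≈ 6, so the molecular formula is C30H48.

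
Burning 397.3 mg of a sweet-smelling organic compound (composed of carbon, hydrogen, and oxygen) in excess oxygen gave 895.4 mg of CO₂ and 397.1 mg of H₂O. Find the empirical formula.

C6H13O2

mol C = 0.8954 g CO₂ ÷ 44.009 g/mol = 0.020346 mol
mol H = 2 × 0.3971 g H₂O ÷ 18.015 g/mol = 0.044085 mol
mass O = 0.3973 − (0.24437 + 0.044438) = 0.10849 g → mol O = 0.10849 ÷ 15.999 = 0.0067809 mol
Divide by the smallest (0.0067809 mol): C 3.000, H 6.501, O 1.000
Multiplying each by 2 gives whole numbers: C 6.00, H 13.00, O 2.00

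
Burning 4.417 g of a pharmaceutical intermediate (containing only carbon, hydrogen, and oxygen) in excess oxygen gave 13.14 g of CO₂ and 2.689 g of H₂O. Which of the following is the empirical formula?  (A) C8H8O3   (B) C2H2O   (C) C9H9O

(C) C9H9O

mol C = 13.14 g CO₂ ÷ 44.009 g/mol = 0.29858 mol
mol H = 2 × 2.689 g H₂O ÷ 18.015 g/mol = 0.29853 mol
mass O = 4.417 − (3.5862 + 0.30092) = 0.52989 g → mol O = 0.52989 ÷ 15.999 = 0.033121 mol
Divide by the smallest (0.033121 mol): C 9.015, H 9.013, O 1.000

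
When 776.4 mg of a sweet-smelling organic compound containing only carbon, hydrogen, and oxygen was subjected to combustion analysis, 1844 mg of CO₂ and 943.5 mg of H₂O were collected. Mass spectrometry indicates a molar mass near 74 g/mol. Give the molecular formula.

C4H10O

mol C = 1.844 g CO₂ ÷ 44.009 g/mol = 0.041901 mol
mol H = 2 × 0.9435 g H₂O ÷ 18.015 g/mol = 0.10475 mol
mass O = 0.7764 − (0.50327 + 0.10558) = 0.16755 g → mol O = 0.16755 ÷ 15.999 = 0.010472 mol
Divide by the smallest (0.010472 mol): C 4.001, H 10.002, O 1.000
Empirical formula: C4H10O
Empirical-formula mass = 74.12 g/mol; 74 ÷ 74.12 ≈ 1, so the molecular formula is C4H10O.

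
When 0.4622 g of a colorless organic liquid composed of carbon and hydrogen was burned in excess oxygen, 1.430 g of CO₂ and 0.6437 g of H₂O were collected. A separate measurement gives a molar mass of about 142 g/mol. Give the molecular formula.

C10H22

mol C = 1.430 g CO₂ ÷ 44.009 g/mol = 0.032493 mol
mol H = 2 × 0.6437 g H₂O ÷ 18.015 g/mol = 0.071463 mol
Divide by the smallest (0.032493 mol): C 1.000, H 2.199
Multiplying each by 5 gives whole numbers: C 5.00, H 11.00
Empirical formula: C5H11
Empirical-formula mass = 71.14 g/mol; 142 ÷ 71.14 ≈ 2, so the molecular formula is C10H22.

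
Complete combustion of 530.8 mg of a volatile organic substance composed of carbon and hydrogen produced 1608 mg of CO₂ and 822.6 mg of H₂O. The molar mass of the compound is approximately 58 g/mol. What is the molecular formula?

mol C = 1.608 g CO₂ ÷ 44.009 g/mol = 0.036538 mol
mol H = 2 × 0.8226 g H₂O ÷ 18.015 g/mol = 0.091324 mol
Divide by the smallest (0.036538 mol): C 1.000, H 2.499
Multiplying each by 2 gives whole numbers: C 2.00, H 5.00
Empirical formula: C2H5
Empirical-formula mass = 29.06 g/mol; 58 ÷ 29.06 ≈ 2, so the molecular formula is C4H10.

C4H10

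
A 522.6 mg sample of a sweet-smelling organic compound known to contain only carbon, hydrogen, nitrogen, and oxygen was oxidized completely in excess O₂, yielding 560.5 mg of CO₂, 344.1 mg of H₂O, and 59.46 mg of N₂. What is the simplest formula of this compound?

mol C = 0.5605 g CO₂ ÷ 44.009 g/mol = 0.012736 mol
mol H = 2 × 0.3441 g H₂O ÷ 18.015 g/mol = 0.038201 mol
mol N = 2 × 0.05946 g N₂ ÷ 28.014 g/mol = 0.0042450 mol
mass O = 0.5226 − (0.15297 + 0.038507 + 0.059460) = 0.27166 g → mol O = 0.27166 ÷ 15.999 = 0.016980 mol
Divide by the smallest (0.0042450 mol): C 3.000, H 8.999, N 1.000, O 4.000

C3H9NO4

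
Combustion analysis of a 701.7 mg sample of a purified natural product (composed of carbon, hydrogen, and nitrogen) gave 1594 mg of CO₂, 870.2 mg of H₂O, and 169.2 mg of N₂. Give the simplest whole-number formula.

mol C = 1.594 g CO₂ ÷ 44.009 g/mol = 0.036220 mol
mol H = 2 × 0.8702 g H₂O ÷ 18.015 g/mol = 0.096608 mol
mol N = 2 × 0.1692 g N₂ ÷ 28.014 g/mol = 0.012080 mol
Divide by the smallest (0.012080 mol): C 2.998, H 7.998, N 1.000

C3H8N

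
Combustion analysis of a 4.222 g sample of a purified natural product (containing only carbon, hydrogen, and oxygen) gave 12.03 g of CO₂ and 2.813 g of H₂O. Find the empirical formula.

C7H8O

mol C = 12.03 g CO₂ ÷ 44.009 g/mol = 0.27335 mol
mol H = 2 × 2.813 g H₂O ÷ 18.015 g/mol = 0.31230 mol
mass O = 4.222 − (3.2832 + 0.31479) = 0.62396 g → mol O = 0.62396 ÷ 15.999 = 0.039000 mol
Divide by the smallest (0.039000 mol): C 7.009, H 8.008, O 1.000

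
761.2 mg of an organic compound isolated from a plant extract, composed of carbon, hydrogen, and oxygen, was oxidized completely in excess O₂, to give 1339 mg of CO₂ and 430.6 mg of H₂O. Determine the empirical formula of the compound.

C7H11O5

mol C = 1.339 g CO₂ ÷ 44.009 g/mol = 0.030426 mol
mol H = 2 × 0.4306 g H₂O ÷ 18.015 g/mol = 0.047805 mol
mass O = 0.7612 − (0.36544 + 0.048187) = 0.34757 g → mol O = 0.34757 ÷ 15.999 = 0.021725 mol
Divide by the smallest (0.021725 mol): C 1.401, H 2.200, O 1.000
Multiplying each by 5 gives whole numbers: C 7.00, H 11.00, O 5.00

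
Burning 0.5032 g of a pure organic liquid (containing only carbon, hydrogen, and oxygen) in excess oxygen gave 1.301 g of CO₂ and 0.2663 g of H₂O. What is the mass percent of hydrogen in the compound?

5.92%

mol C = 1.301 g CO₂ ÷ 44.009 g/mol = 0.029562 mol
mol H = 2 × 0.2663 g H₂O ÷ 18.015 g/mol = 0.029564 mol
mass O = 0.5032 − (0.35507 + 0.029801) = 0.11833 g → mol O = 0.11833 ÷ 15.999 = 0.0073960 mol
mass % H = 0.029801 g ÷ 0.5032 g × 100%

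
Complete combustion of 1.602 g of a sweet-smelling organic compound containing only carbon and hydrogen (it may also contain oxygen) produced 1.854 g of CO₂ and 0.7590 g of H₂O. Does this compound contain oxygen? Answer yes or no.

yes

mol C = 1.854 g CO₂ ÷ 44.009 g/mol = 0.042128 mol
mol H = 2 × 0.7590 g H₂O ÷ 18.015 g/mol = 0.084263 mol
C and H account for only 0.59093 g of the 1.602 g sample; the remaining 1.0111 g must be oxygen.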